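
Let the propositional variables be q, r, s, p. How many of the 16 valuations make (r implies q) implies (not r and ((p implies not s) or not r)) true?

Initial set: {((r implies q) implies (not r and ((p implies not s) or not r)))}.
((r implies q) implies (not r and ((p implies not s) or not r))): β-rule — branch into not (r implies q)  //  (not r and ((p implies not s) or not r)).
  branch 1 (add not (r implies q)):
    not (r implies q): α-rule — add r, not q.
    ○ open, literals {q=false, r=true}.
  branch 2 (add (not r and ((p implies not s) or not r))):
    (not r and ((p implies not s) or not r)): α-rule — add not r, ((p implies not s) or not r).
    ((p implies not s) or not r): β-rule — branch into (p implies not s)  //  not r.
      branch 2.1 (add (p implies not s)):
        (p implies not s): β-rule — branch into not p  //  not s.
          branch 2.1.1 (add not p):
            ○ open, literals {p=false, r=false}.
          branch 2.1.2 (add not s):
            ○ open, literals {r=false, s=false}.
      branch 2.2 (add not r):
        ○ open, literals {r=false}.
0 branches closed, 4 open.
Each open branch fixes some atoms; the unmentioned ones are free. Counting distinct full assignments: branch {q=false, r=true} (s, p) contributes 4 new; branch {p=false, r=false} (q, s) contributes 4 new; branch {r=false, s=false} (q, p) contributes 2 new; branch {r=false} (q, s, p) contributes 2 new. Total: 12.

12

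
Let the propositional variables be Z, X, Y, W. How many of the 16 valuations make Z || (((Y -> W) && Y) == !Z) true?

10

Initial set: {(Z || (((Y -> W) && Y) == !Z))}.
(Z || (((Y -> W) && Y) == !Z)): β-rule — branch into Z  //  (((Y -> W) && Y) == !Z).
  branch 1 (add Z):
    ○ open, literals {Z=1}.
  branch 2 (add (((Y -> W) && Y) == !Z)):
    (((Y -> W) && Y) == !Z): β-rule — branch into ((Y -> W) && Y), !Z  //  !((Y -> W) && Y), !!Z.
      branch 2.1 (add ((Y -> W) && Y), !Z):
        ((Y -> W) && Y): α-rule — add (Y -> W), Y.
        (Y -> W): β-rule — branch into !Y  //  W.
          branch 2.1.1 (add !Y):
            × closes — contains both Y and !Y.
          branch 2.1.2 (add W):
            ○ open, literals {W=1, Y=1, Z=0}.
      branch 2.2 (add !((Y -> W) && Y), !!Z):
        !((Y -> W) && Y): β-rule — branch into !(Y -> W)  //  !Y.
          branch 2.2.1 (add !(Y -> W)):
            !(Y -> W): α-rule — add Y, !W.
            ○ open, literals {W=0, Y=1, Z=1}.
          branch 2.2.2 (add !Y):
            ○ open, literals {Y=0, Z=1}.
1 branch closed, 4 open.
Each open branch fixes some atoms; the unmentioned ones are free. Counting distinct full assignments: branch {Z=1} (X, Y, W) contributes 8 new; branch {W=1, Y=1, Z=0} (X) contributes 2 new; branch {W=0, Y=1, Z=1} (X) contributes 0 new; branch {Y=0, Z=1} (X, W) contributes 0 new. Total: 10.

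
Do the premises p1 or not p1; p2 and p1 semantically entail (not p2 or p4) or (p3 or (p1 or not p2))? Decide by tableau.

Initial set: {(p1 or not p1); (p2 and p1); not ((not p2 or p4) or (p3 or (p1 or not p2)))}.
(p2 and p1): α-rule — add p2, p1.
not ((not p2 or p4) or (p3 or (p1 or not p2))): α-rule — add not (not p2 or p4), not (p3 or (p1 or not p2)).
not (not p2 or p4): α-rule — add not not p2, not p4.
not (p3 or (p1 or not p2)): α-rule — add not p3, not (p1 or not p2).
not (p1 or not p2): α-rule — add not p1, not not p2.
× closes — contains both p1 and not p1.
All 1 branch closes.
Every branch closed, so the premises entail the conclusion.

Yes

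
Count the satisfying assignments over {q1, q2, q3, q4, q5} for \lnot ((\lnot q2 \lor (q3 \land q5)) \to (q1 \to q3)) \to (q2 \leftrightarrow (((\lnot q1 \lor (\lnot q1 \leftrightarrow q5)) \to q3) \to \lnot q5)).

30

Initial set: {T (\lnot ((\lnot q2 \lor (q3 \land q5)) \to (q1 \to q3)) \to (q2 \leftrightarrow (((\lnot q1 \lor (\lnot q1 \leftrightarrow q5)) \to q3) \to \lnot q5)))}.
T (\lnot ((\lnot q2 \lor (q3 \land q5)) \to (q1 \to q3)) \to (q2 \leftrightarrow (((\lnot q1 \lor (\lnot q1 \leftrightarrow q5)) \to q3) \to \lnot q5))): β-rule — branch into F \lnot ((\lnot q2 \lor (q3 \land q5)) \to (q1 \to q3))  //  T (q2 \leftrightarrow (((\lnot q1 \lor (\lnot q1 \leftrightarrow q5)) \to q3) \to \lnot q5)).
  branch 1 (add F \lnot ((\lnot q2 \lor (q3 \land q5)) \to (q1 \to q3))):
    F \lnot ((\lnot q2 \lor (q3 \land q5)) \to (q1 \to q3)): β-rule — branch into F (\lnot q2 \lor (q3 \land q5))  //  T (q1 \to q3).
      branch 1.1 (add F (\lnot q2 \lor (q3 \land q5))):
        F (\lnot q2 \lor (q3 \land q5)): α-rule — add F \lnot q2, F (q3 \land q5).
        F (q3 \land q5): β-rule — branch into F q3  //  F q5.
          branch 1.1.1 (add F q3):
            ○ open, literals {q2=1, q3=0}.
          branch 1.1.2 (add F q5):
            ○ open, literals {q2=1, q5=0}.
      branch 1.2 (add T (q1 \to q3)):
        T (q1 \to q3): β-rule — branch into F q1  //  T q3.
          branch 1.2.1 (add F q1):
            ○ open, literals {q1=0}.
          branch 1.2.2 (add T q3):
            ○ open, literals {q3=1}.
  branch 2 (add T (q2 \leftrightarrow (((\lnot q1 \lor (\lnot q1 \leftrightarrow q5)) \to q3) \to \lnot q5))):
    T (q2 \leftrightarrow (((\lnot q1 \lor (\lnot q1 \leftrightarrow q5)) \to q3) \to \lnot q5)): β-rule — branch into T q2, T (((\lnot q1 \lor (\lnot q1 \leftrightarrow q5)) \to q3) \to \lnot q5)  //  F q2, F (((\lnot q1 \lor (\lnot q1 \leftrightarrow q5)) \to q3) \to \lnot q5).
      branch 2.1 (add T q2, T (((\lnot q1 \lor (\lnot q1 \leftrightarrow q5)) \to q3) \to \lnot q5)):
        T (((\lnot q1 \lor (\lnot q1 \leftrightarrow q5)) \to q3) \to \lnot q5): β-rule — branch into F ((\lnot q1 \lor (\lnot q1 \leftrightarrow q5)) \to q3)  //  T \lnot q5.
          branch 2.1.1 (add F ((\lnot q1 \lor (\lnot q1 \leftrightarrow q5)) \to q3)):
            F ((\lnot q1 \lor (\lnot q1 \leftrightarrow q5)) \to q3): α-rule — add T (\lnot q1 \lor (\lnot q1 \leftrightarrow q5)), F q3.
            T (\lnot q1 \lor (\lnot q1 \leftrightarrow q5)): β-rule — branch into T \lnot q1  //  T (\lnot q1 \leftrightarrow q5).
              branch 2.1.1.1 (add T \lnot q1):
                ○ open, literals {q1=0, q2=1, q3=0}.
              branch 2.1.1.2 (add T (\lnot q1 \leftrightarrow q5)):
                T (\lnot q1 \leftrightarrow q5): β-rule — branch into T \lnot q1, T q5  //  F \lnot q1, F q5.
                  branch 2.1.1.2.1 (add T \lnot q1, T q5):
                    ○ open, literals {q1=0, q2=1, q3=0, q5=1}.
                  branch 2.1.1.2.2 (add F \lnot q1, F q5):
                    ○ open, literals {q1=1, q2=1, q3=0, q5=0}.
          branch 2.1.2 (add T \lnot q5):
            ○ open, literals {q2=1, q5=0}.
      branch 2.2 (add F q2, F (((\lnot q1 \lor (\lnot q1 \leftrightarrow q5)) \to q3) \to \lnot q5)):
        F (((\lnot q1 \lor (\lnot q1 \leftrightarrow q5)) \to q3) \to \lnot q5): α-rule — add T ((\lnot q1 \lor (\lnot q1 \leftrightarrow q5)) \to q3), F \lnot q5.
        T ((\lnot q1 \lor (\lnot q1 \leftrightarrow q5)) \to q3): β-rule — branch into F (\lnot q1 \lor (\lnot q1 \leftrightarrow q5))  //  T q3.
          branch 2.2.1 (add F (\lnot q1 \lor (\lnot q1 \leftrightarrow q5))):
            F (\lnot q1 \lor (\lnot q1 \leftrightarrow q5)): α-rule — add F \lnot q1, F (\lnot q1 \leftrightarrow q5).
            F (\lnot q1 \leftrightarrow q5): β-rule — branch into T \lnot q1, F q5  //  F \lnot q1, T q5.
              branch 2.2.1.1 (add T \lnot q1, F q5):
                × closes — contains both q1 and \lnot q1.
              branch 2.2.1.2 (add F \lnot q1, T q5):
                ○ open, literals {q1=1, q2=0, q5=1}.
          branch 2.2.2 (add T q3):
            ○ open, literals {q2=0, q3=1, q5=1}.
1 branch closed, 10 open.
Each open branch fixes some atoms; the unmentioned ones are free. Counting distinct full assignments: branch {q2=1, q3=0} (q1, q4, q5) contributes 8 new; branch {q2=1, q5=0} (q1, q3, q4) contributes 4 new; branch {q1=0} (q2, q3, q4, q5) contributes 10 new; branch {q3=1} (q1, q2, q4, q5) contributes 6 new; branch {q1=0, q2=1, q3=0} (q4, q5) contributes 0 new; branch {q1=0, q2=1, q3=0, q5=1} (q4) contributes 0 new; branch {q1=1, q2=1, q3=0, q5=0} (q4) contributes 0 new; branch {q2=1, q5=0} (q1, q3, q4) contributes 0 new; branch {q1=1, q2=0, q5=1} (q3, q4) contributes 2 new; branch {q2=0, q3=1, q5=1} (q1, q4) contributes 0 new. Total: 30.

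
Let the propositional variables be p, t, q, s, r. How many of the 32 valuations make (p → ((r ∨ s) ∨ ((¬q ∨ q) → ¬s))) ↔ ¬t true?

Initial set: {T ((p → ((r ∨ s) ∨ ((¬q ∨ q) → ¬s))) ↔ ¬t)}.
T ((p → ((r ∨ s) ∨ ((¬q ∨ q) → ¬s))) ↔ ¬t): β-rule — branch into T (p → ((r ∨ s) ∨ ((¬q ∨ q) → ¬s))), T ¬t  //  F (p → ((r ∨ s) ∨ ((¬q ∨ q) → ¬s))), F ¬t.
  branch 1 (add T (p → ((r ∨ s) ∨ ((¬q ∨ q) → ¬s))), T ¬t):
    T (p → ((r ∨ s) ∨ ((¬q ∨ q) → ¬s))): β-rule — branch into F p  //  T ((r ∨ s) ∨ ((¬q ∨ q) → ¬s)).
      branch 1.1 (add F p):
        ○ open, literals {p=0, t=0}.
      branch 1.2 (add T ((r ∨ s) ∨ ((¬q ∨ q) → ¬s))):
        T ((r ∨ s) ∨ ((¬q ∨ q) → ¬s)): β-rule — branch into T (r ∨ s)  //  T ((¬q ∨ q) → ¬s).
          branch 1.2.1 (add T (r ∨ s)):
            T (r ∨ s): β-rule — branch into T r  //  T s.
              branch 1.2.1.1 (add T r):
                ○ open, literals {r=1, t=0}.
              branch 1.2.1.2 (add T s):
                ○ open, literals {s=1, t=0}.
          branch 1.2.2 (add T ((¬q ∨ q) → ¬s)):
            T ((¬q ∨ q) → ¬s): β-rule — branch into F (¬q ∨ q)  //  T ¬s.
              branch 1.2.2.1 (add F (¬q ∨ q)):
                F (¬q ∨ q): α-rule — add F ¬q, F q.
                × closes — contains both q and ¬q.
              branch 1.2.2.2 (add T ¬s):
                ○ open, literals {s=0, t=0}.
  branch 2 (add F (p → ((r ∨ s) ∨ ((¬q ∨ q) → ¬s))), F ¬t):
    F (p → ((r ∨ s) ∨ ((¬q ∨ q) → ¬s))): α-rule — add T p, F ((r ∨ s) ∨ ((¬q ∨ q) → ¬s)).
    F ((r ∨ s) ∨ ((¬q ∨ q) → ¬s)): α-rule — add F (r ∨ s), F ((¬q ∨ q) → ¬s).
    F (r ∨ s): α-rule — add F r, F s.
    F ((¬q ∨ q) → ¬s): α-rule — add T (¬q ∨ q), F ¬s.
    × closes — contains both s and ¬s.
2 branches closed, 4 open.
Each open branch fixes some atoms; the unmentioned ones are free. Counting distinct full assignments: branch {p=0, t=0} (q, s, r) contributes 8 new; branch {r=1, t=0} (p, q, s) contributes 4 new; branch {s=1, t=0} (p, q, r) contributes 2 new; branch {s=0, t=0} (p, q, r) contributes 2 new. Total: 16.

16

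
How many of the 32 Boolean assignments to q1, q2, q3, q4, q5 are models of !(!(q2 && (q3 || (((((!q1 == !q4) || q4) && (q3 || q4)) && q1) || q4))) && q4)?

Initial set: {!(!(q2 && (q3 || (((((!q1 == !q4) || q4) && (q3 || q4)) && q1) || q4))) && q4)}.
!(!(q2 && (q3 || (((((!q1 == !q4) || q4) && (q3 || q4)) && q1) || q4))) && q4): β-rule — branch into !!(q2 && (q3 || (((((!q1 == !q4) || q4) && (q3 || q4)) && q1) || q4)))  //  !q4.
  branch 1 (add !!(q2 && (q3 || (((((!q1 == !q4) || q4) && (q3 || q4)) && q1) || q4)))):
    !!(q2 && (q3 || (((((!q1 == !q4) || q4) && (q3 || q4)) && q1) || q4))): α-rule — add q2, (q3 || (((((!q1 == !q4) || q4) && (q3 || q4)) && q1) || q4)).
    (q3 || (((((!q1 == !q4) || q4) && (q3 || q4)) && q1) || q4)): β-rule — branch into q3  //  (((((!q1 == !q4) || q4) && (q3 || q4)) && q1) || q4).
      branch 1.1 (add q3):
        ○ open, literals {q2=1, q3=1}.
      branch 1.2 (add (((((!q1 == !q4) || q4) && (q3 || q4)) && q1) || q4)):
        (((((!q1 == !q4) || q4) && (q3 || q4)) && q1) || q4): β-rule — branch into ((((!q1 == !q4) || q4) && (q3 || q4)) && q1)  //  q4.
          branch 1.2.1 (add ((((!q1 == !q4) || q4) && (q3 || q4)) && q1)):
            ((((!q1 == !q4) || q4) && (q3 || q4)) && q1): α-rule — add (((!q1 == !q4) || q4) && (q3 || q4)), q1.
            (((!q1 == !q4) || q4) && (q3 || q4)): α-rule — add ((!q1 == !q4) || q4), (q3 || q4).
            ((!q1 == !q4) || q4): β-rule — branch into (!q1 == !q4)  //  q4.
              branch 1.2.1.1 (add (!q1 == !q4)):
                (q3 || q4): β-rule — branch into q3  //  q4.
                  branch 1.2.1.1.1 (add q3):
                    (!q1 == !q4): β-rule — branch into !q1, !q4  //  !!q1, !!q4.
                      branch 1.2.1.1.1.1 (add !q1, !q4):
                        × closes — contains both q1 and !q1.
                      branch 1.2.1.1.1.2 (add !!q1, !!q4):
                        ○ open, literals {q1=1, q2=1, q3=1, q4=1}.
                  branch 1.2.1.1.2 (add q4):
                    (!q1 == !q4): β-rule — branch into !q1, !q4  //  !!q1, !!q4.
                      branch 1.2.1.1.2.1 (add !q1, !q4):
                        × closes — contains both q1 and !q1.
                      branch 1.2.1.1.2.2 (add !!q1, !!q4):
                        ○ open, literals {q1=1, q2=1, q4=1}.
              branch 1.2.1.2 (add q4):
                (q3 || q4): β-rule — branch into q3  //  q4.
                  branch 1.2.1.2.1 (add q3):
                    ○ open, literals {q1=1, q2=1, q3=1, q4=1}.
                  branch 1.2.1.2.2 (add q4):
                    ○ open, literals {q1=1, q2=1, q4=1}.
          branch 1.2.2 (add q4):
            ○ open, literals {q2=1, q4=1}.
  branch 2 (add !q4):
    ○ open, literals {q4=0}.
2 branches closed, 7 open.
Each open branch fixes some atoms; the unmentioned ones are free. Counting distinct full assignments: branch {q2=1, q3=1} (q1, q4, q5) contributes 8 new; branch {q1=1, q2=1, q3=1, q4=1} (q5) contributes 0 new; branch {q1=1, q2=1, q4=1} (q3, q5) contributes 2 new; branch {q1=1, q2=1, q3=1, q4=1} (q5) contributes 0 new; branch {q1=1, q2=1, q4=1} (q3, q5) contributes 0 new; branch {q2=1, q4=1} (q1, q3, q5) contributes 2 new; branch {q4=0} (q1, q2, q3, q5) contributes 12 new. Total: 24.

24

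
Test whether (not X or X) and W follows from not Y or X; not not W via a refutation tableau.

Initial set: {T (not Y or X); T not not W; F ((not X or X) and W)}.
T not not W: drop double negation, giving T W.
T (not Y or X): β-rule — branch into T not Y  //  T X.
  branch 1 (add T not Y):
    F ((not X or X) and W): β-rule — branch into F (not X or X)  //  F W.
      branch 1.1 (add F (not X or X)):
        F (not X or X): α-rule — add F not X, F X.
        × closes — contains both X and not X.
      branch 1.2 (add F W):
        × closes — contains both W and not W.
  branch 2 (add T X):
    F ((not X or X) and W): β-rule — branch into F (not X or X)  //  F W.
      branch 2.1 (add F (not X or X)):
        F (not X or X): α-rule — add F not X, F X.
        × closes — contains both X and not X.
      branch 2.2 (add F W):
        × closes — contains both W and not W.
All 4 branches close.
Every branch closed, so the premises entail the conclusion.

Yes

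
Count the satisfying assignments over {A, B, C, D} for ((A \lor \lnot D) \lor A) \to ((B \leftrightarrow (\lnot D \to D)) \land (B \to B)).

Initial set: {(((A \lor \lnot D) \lor A) \to ((B \leftrightarrow (\lnot D \to D)) \land (B \to B)))}.
(((A \lor \lnot D) \lor A) \to ((B \leftrightarrow (\lnot D \to D)) \land (B \to B))): β-rule — branch into \lnot ((A \lor \lnot D) \lor A)  //  ((B \leftrightarrow (\lnot D \to D)) \land (B \to B)).
  branch 1 (add \lnot ((A \lor \lnot D) \lor A)):
    \lnot ((A \lor \lnot D) \lor A): α-rule — add \lnot (A \lor \lnot D), \lnot A.
    \lnot (A \lor \lnot D): α-rule — add \lnot A, \lnot \lnot D.
    ○ open, literals {A=false, D=true}.
  branch 2 (add ((B \leftrightarrow (\lnot D \to D)) \land (B \to B))):
    ((B \leftrightarrow (\lnot D \to D)) \land (B \to B)): α-rule — add (B \leftrightarrow (\lnot D \to D)), (B \to B).
    (B \leftrightarrow (\lnot D \to D)): β-rule — branch into B, (\lnot D \to D)  //  \lnot B, \lnot (\lnot D \to D).
      branch 2.1 (add B, (\lnot D \to D)):
        (B \to B): β-rule — branch into \lnot B  //  B.
          branch 2.1.1 (add \lnot B):
            × closes — contains both B and \lnot B.
          branch 2.1.2 (add B):
            (\lnot D \to D): β-rule — branch into \lnot \lnot D  //  D.
              branch 2.1.2.1 (add \lnot \lnot D):
                ○ open, literals {B=true, D=true}.
              branch 2.1.2.2 (add D):
                ○ open, literals {B=true, D=true}.
      branch 2.2 (add \lnot B, \lnot (\lnot D \to D)):
        \lnot (\lnot D \to D): α-rule — add \lnot D, \lnot D.
        (B \to B): β-rule — branch into \lnot B  //  B.
          branch 2.2.1 (add \lnot B):
            ○ open, literals {B=false, D=false}.
          branch 2.2.2 (add B):
            × closes — contains both B and \lnot B.
2 branches closed, 4 open.
Each open branch fixes some atoms; the unmentioned ones are free. Counting distinct full assignments: branch {A=false, D=true} (B, C) contributes 4 new; branch {B=true, D=true} (A, C) contributes 2 new; branch {B=true, D=true} (A, C) contributes 0 new; branch {B=false, D=false} (A, C) contributes 4 new. Total: 10.

10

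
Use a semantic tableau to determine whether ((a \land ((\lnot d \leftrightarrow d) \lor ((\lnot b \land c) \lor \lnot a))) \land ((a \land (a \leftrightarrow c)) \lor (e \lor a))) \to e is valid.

Not valid

Assume the negation and expand:
Initial set: {\lnot (((a \land ((\lnot d \leftrightarrow d) \lor ((\lnot b \land c) \lor \lnot a))) \land ((a \land (a \leftrightarrow c)) \lor (e \lor a))) \to e)}.
\lnot (((a \land ((\lnot d \leftrightarrow d) \lor ((\lnot b \land c) \lor \lnot a))) \land ((a \land (a \leftrightarrow c)) \lor (e \lor a))) \to e): α-rule — add ((a \land ((\lnot d \leftrightarrow d) \lor ((\lnot b \land c) \lor \lnot a))) \land ((a \land (a \leftrightarrow c)) \lor (e \lor a))), \lnot e.
((a \land ((\lnot d \leftrightarrow d) \lor ((\lnot b \land c) \lor \lnot a))) \land ((a \land (a \leftrightarrow c)) \lor (e \lor a))): α-rule — add (a \land ((\lnot d \leftrightarrow d) \lor ((\lnot b \land c) \lor \lnot a))), ((a \land (a \leftrightarrow c)) \lor (e \lor a)).
(a \land ((\lnot d \leftrightarrow d) \lor ((\lnot b \land c) \lor \lnot a))): α-rule — add a, ((\lnot d \leftrightarrow d) \lor ((\lnot b \land c) \lor \lnot a)).
((a \land (a \leftrightarrow c)) \lor (e \lor a)): β-rule — branch into (a \land (a \leftrightarrow c))  //  (e \lor a).
  branch 1 (add (a \land (a \leftrightarrow c))):
    (a \land (a \leftrightarrow c)): α-rule — add a, (a \leftrightarrow c).
    ((\lnot d \leftrightarrow d) \lor ((\lnot b \land c) \lor \lnot a)): β-rule — branch into (\lnot d \leftrightarrow d)  //  ((\lnot b \land c) \lor \lnot a).
      branch 1.1 (add (\lnot d \leftrightarrow d)):
        (a \leftrightarrow c): β-rule — branch into a, c  //  \lnot a, \lnot c.
          branch 1.1.1 (add a, c):
            (\lnot d \leftrightarrow d): β-rule — branch into \lnot d, d  //  \lnot \lnot d, \lnot d.
              branch 1.1.1.1 (add \lnot d, d):
                × closes — contains both d and \lnot d.
              branch 1.1.1.2 (add \lnot \lnot d, \lnot d):
                × closes — contains both d and \lnot d.
          branch 1.1.2 (add \lnot a, \lnot c):
            × closes — contains both a and \lnot a.
      branch 1.2 (add ((\lnot b \land c) \lor \lnot a)):
        (a \leftrightarrow c): β-rule — branch into a, c  //  \lnot a, \lnot c.
          branch 1.2.1 (add a, c):
            ((\lnot b \land c) \lor \lnot a): β-rule — branch into (\lnot b \land c)  //  \lnot a.
              branch 1.2.1.1 (add (\lnot b \land c)):
                (\lnot b \land c): α-rule — add \lnot b, c.
                ○ open, literals {a=true, b=false, c=true, e=false}.
              branch 1.2.1.2 (add \lnot a):
                × closes — contains both a and \lnot a.
          branch 1.2.2 (add \lnot a, \lnot c):
            × closes — contains both a and \lnot a.
  branch 2 (add (e \lor a)):
    ((\lnot d \leftrightarrow d) \lor ((\lnot b \land c) \lor \lnot a)): β-rule — branch into (\lnot d \leftrightarrow d)  //  ((\lnot b \land c) \lor \lnot a).
      branch 2.1 (add (\lnot d \leftrightarrow d)):
        (e \lor a): β-rule — branch into e  //  a.
          branch 2.1.1 (add e):
            × closes — contains both e and \lnot e.
          branch 2.1.2 (add a):
            (\lnot d \leftrightarrow d): β-rule — branch into \lnot d, d  //  \lnot \lnot d, \lnot d.
              branch 2.1.2.1 (add \lnot d, d):
                × closes — contains both d and \lnot d.
              branch 2.1.2.2 (add \lnot \lnot d, \lnot d):
                × closes — contains both d and \lnot d.
      branch 2.2 (add ((\lnot b \land c) \lor \lnot a)):
        (e \lor a): β-rule — branch into e  //  a.
          branch 2.2.1 (add e):
            × closes — contains both e and \lnot e.
          branch 2.2.2 (add a):
            ((\lnot b \land c) \lor \lnot a): β-rule — branch into (\lnot b \land c)  //  \lnot a.
              branch 2.2.2.1 (add (\lnot b \land c)):
                (\lnot b \land c): α-rule — add \lnot b, c.
                ○ open, literals {a=true, b=false, c=true, e=false}.
              branch 2.2.2.2 (add \lnot a):
                × closes — contains both a and \lnot a.
10 branches closed, 2 open.
An open branch gives a countermodel: a=true, b=false, c=true, e=false (unmentioned atoms arbitrary); under it the original formula is false.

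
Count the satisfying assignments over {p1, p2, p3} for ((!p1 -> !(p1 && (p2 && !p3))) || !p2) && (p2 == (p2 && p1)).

6

Initial set: {(((!p1 -> !(p1 && (p2 && !p3))) || !p2) && (p2 == (p2 && p1)))}.
(((!p1 -> !(p1 && (p2 && !p3))) || !p2) && (p2 == (p2 && p1))): α-rule — add ((!p1 -> !(p1 && (p2 && !p3))) || !p2), (p2 == (p2 && p1)).
((!p1 -> !(p1 && (p2 && !p3))) || !p2): β-rule — branch into (!p1 -> !(p1 && (p2 && !p3)))  //  !p2.
  branch 1 (add (!p1 -> !(p1 && (p2 && !p3)))):
    (p2 == (p2 && p1)): β-rule — branch into p2, (p2 && p1)  //  !p2, !(p2 && p1).
      branch 1.1 (add p2, (p2 && p1)):
        (p2 && p1): α-rule — add p2, p1.
        (!p1 -> !(p1 && (p2 && !p3))): β-rule — branch into !!p1  //  !(p1 && (p2 && !p3)).
          branch 1.1.1 (add !!p1):
            ○ open, literals {p1=T, p2=T}.
          branch 1.1.2 (add !(p1 && (p2 && !p3))):
            !(p1 && (p2 && !p3)): β-rule — branch into !p1  //  !(p2 && !p3).
              branch 1.1.2.1 (add !p1):
                × closes — contains both p1 and !p1.
              branch 1.1.2.2 (add !(p2 && !p3)):
                !(p2 && !p3): β-rule — branch into !p2  //  !!p3.
                  branch 1.1.2.2.1 (add !p2):
                    × closes — contains both p2 and !p2.
                  branch 1.1.2.2.2 (add !!p3):
                    ○ open, literals {p1=T, p2=T, p3=T}.
      branch 1.2 (add !p2, !(p2 && p1)):
        (!p1 -> !(p1 && (p2 && !p3))): β-rule — branch into !!p1  //  !(p1 && (p2 && !p3)).
          branch 1.2.1 (add !!p1):
            !(p2 && p1): β-rule — branch into !p2  //  !p1.
              branch 1.2.1.1 (add !p2):
                ○ open, literals {p1=T, p2=F}.
              branch 1.2.1.2 (add !p1):
                × closes — contains both p1 and !p1.
          branch 1.2.2 (add !(p1 && (p2 && !p3))):
            !(p2 && p1): β-rule — branch into !p2  //  !p1.
              branch 1.2.2.1 (add !p2):
                !(p1 && (p2 && !p3)): β-rule — branch into !p1  //  !(p2 && !p3).
                  branch 1.2.2.1.1 (add !p1):
                    ○ open, literals {p1=F, p2=F}.
                  branch 1.2.2.1.2 (add !(p2 && !p3)):
                    !(p2 && !p3): β-rule — branch into !p2  //  !!p3.
                      branch 1.2.2.1.2.1 (add !p2):
                        ○ open, literals {p2=F}.
                      branch 1.2.2.1.2.2 (add !!p3):
                        ○ open, literals {p2=F, p3=T}.
              branch 1.2.2.2 (add !p1):
                !(p1 && (p2 && !p3)): β-rule — branch into !p1  //  !(p2 && !p3).
                  branch 1.2.2.2.1 (add !p1):
                    ○ open, literals {p1=F, p2=F}.
                  branch 1.2.2.2.2 (add !(p2 && !p3)):
                    !(p2 && !p3): β-rule — branch into !p2  //  !!p3.
                      branch 1.2.2.2.2.1 (add !p2):
                        ○ open, literals {p1=F, p2=F}.
                      branch 1.2.2.2.2.2 (add !!p3):
                        ○ open, literals {p1=F, p2=F, p3=T}.
  branch 2 (add !p2):
    (p2 == (p2 && p1)): β-rule — branch into p2, (p2 && p1)  //  !p2, !(p2 && p1).
      branch 2.1 (add p2, (p2 && p1)):
        × closes — contains both p2 and !p2.
      branch 2.2 (add !p2, !(p2 && p1)):
        !(p2 && p1): β-rule — branch into !p2  //  !p1.
          branch 2.2.1 (add !p2):
            ○ open, literals {p2=F}.
          branch 2.2.2 (add !p1):
            ○ open, literals {p1=F, p2=F}.
4 branches closed, 11 open.
Each open branch fixes some atoms; the unmentioned ones are free. Counting distinct full assignments: branch {p1=T, p2=T} (p3) contributes 2 new; branch {p1=T, p2=T, p3=T} (none free) contributes 0 new; branch {p1=T, p2=F} (p3) contributes 2 new; branch {p1=F, p2=F} (p3) contributes 2 new; branch {p2=F} (p1, p3) contributes 0 new; branch {p2=F, p3=T} (p1) contributes 0 new; branch {p1=F, p2=F} (p3) contributes 0 new; branch {p1=F, p2=F} (p3) contributes 0 new; branch {p1=F, p2=F, p3=T} (none free) contributes 0 new; branch {p2=F} (p1, p3) contributes 0 new; branch {p1=F, p2=F} (p3) contributes 0 new. Total: 6.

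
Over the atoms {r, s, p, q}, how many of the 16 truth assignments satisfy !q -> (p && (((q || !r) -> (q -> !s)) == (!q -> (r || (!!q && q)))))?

10

Initial set: {T (!q -> (p && (((q || !r) -> (q -> !s)) == (!q -> (r || (!!q && q))))))}.
T (!q -> (p && (((q || !r) -> (q -> !s)) == (!q -> (r || (!!q && q)))))): β-rule — branch into F !q  //  T (p && (((q || !r) -> (q -> !s)) == (!q -> (r || (!!q && q))))).
  branch 1 (add F !q):
    ○ open, literals {q=T}.
  branch 2 (add T (p && (((q || !r) -> (q -> !s)) == (!q -> (r || (!!q && q)))))):
    T (p && (((q || !r) -> (q -> !s)) == (!q -> (r || (!!q && q))))): α-rule — add T p, T (((q || !r) -> (q -> !s)) == (!q -> (r || (!!q && q)))).
    T (((q || !r) -> (q -> !s)) == (!q -> (r || (!!q && q)))): β-rule — branch into T ((q || !r) -> (q -> !s)), T (!q -> (r || (!!q && q)))  //  F ((q || !r) -> (q -> !s)), F (!q -> (r || (!!q && q))).
      branch 2.1 (add T ((q || !r) -> (q -> !s)), T (!q -> (r || (!!q && q)))):
        T ((q || !r) -> (q -> !s)): β-rule — branch into F (q || !r)  //  T (q -> !s).
          branch 2.1.1 (add F (q || !r)):
            F (q || !r): α-rule — add F q, F !r.
            T (!q -> (r || (!!q && q))): β-rule — branch into F !q  //  T (r || (!!q && q)).
              branch 2.1.1.1 (add F !q):
                × closes — contains both q and !q.
              branch 2.1.1.2 (add T (r || (!!q && q))):
                T (r || (!!q && q)): β-rule — branch into T r  //  T (!!q && q).
                  branch 2.1.1.2.1 (add T r):
                    ○ open, literals {p=T, q=F, r=T}.
                  branch 2.1.1.2.2 (add T (!!q && q)):
                    T (!!q && q): α-rule — add T !!q, T q.
                    × closes — contains both q and !q.
          branch 2.1.2 (add T (q -> !s)):
            T (!q -> (r || (!!q && q))): β-rule — branch into F !q  //  T (r || (!!q && q)).
              branch 2.1.2.1 (add F !q):
                T (q -> !s): β-rule — branch into F q  //  T !s.
                  branch 2.1.2.1.1 (add F q):
                    × closes — contains both q and !q.
                  branch 2.1.2.1.2 (add T !s):
                    ○ open, literals {p=T, q=T, s=F}.
              branch 2.1.2.2 (add T (r || (!!q && q))):
                T (q -> !s): β-rule — branch into F q  //  T !s.
                  branch 2.1.2.2.1 (add F q):
                    T (r || (!!q && q)): β-rule — branch into T r  //  T (!!q && q).
                      branch 2.1.2.2.1.1 (add T r):
                        ○ open, literals {p=T, q=F, r=T}.
                      branch 2.1.2.2.1.2 (add T (!!q && q)):
                        T (!!q && q): α-rule — add T !!q, T q.
                        × closes — contains both q and !q.
                  branch 2.1.2.2.2 (add T !s):
                    T (r || (!!q && q)): β-rule — branch into T r  //  T (!!q && q).
                      branch 2.1.2.2.2.1 (add T r):
                        ○ open, literals {p=T, r=T, s=F}.
                      branch 2.1.2.2.2.2 (add T (!!q && q)):
                        T (!!q && q): α-rule — add T !!q, T q.
                        T !!q: drop double negation, giving T q.
                        ○ open, literals {p=T, q=T, s=F}.
      branch 2.2 (add F ((q || !r) -> (q -> !s)), F (!q -> (r || (!!q && q)))):
        F ((q || !r) -> (q -> !s)): α-rule — add T (q || !r), F (q -> !s).
        F (!q -> (r || (!!q && q))): α-rule — add T !q, F (r || (!!q && q)).
        F (q -> !s): α-rule — add T q, F !s.
        × closes — contains both q and !q.
5 branches closed, 6 open.
Each open branch fixes some atoms; the unmentioned ones are free. Counting distinct full assignments: branch {q=T} (r, s, p) contributes 8 new; branch {p=T, q=F, r=T} (s) contributes 2 new; branch {p=T, q=T, s=F} (r) contributes 0 new; branch {p=T, q=F, r=T} (s) contributes 0 new; branch {p=T, r=T, s=F} (q) contributes 0 new; branch {p=T, q=T, s=F} (r) contributes 0 new. Total: 10.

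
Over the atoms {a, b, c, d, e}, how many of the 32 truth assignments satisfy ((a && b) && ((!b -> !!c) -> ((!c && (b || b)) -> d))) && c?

Initial set: {(((a && b) && ((!b -> !!c) -> ((!c && (b || b)) -> d))) && c)}.
(((a && b) && ((!b -> !!c) -> ((!c && (b || b)) -> d))) && c): α-rule — add ((a && b) && ((!b -> !!c) -> ((!c && (b || b)) -> d))), c.
((a && b) && ((!b -> !!c) -> ((!c && (b || b)) -> d))): α-rule — add (a && b), ((!b -> !!c) -> ((!c && (b || b)) -> d)).
(a && b): α-rule — add a, b.
((!b -> !!c) -> ((!c && (b || b)) -> d)): β-rule — branch into !(!b -> !!c)  //  ((!c && (b || b)) -> d).
  branch 1 (add !(!b -> !!c)):
    !(!b -> !!c): α-rule — add !b, !!!c.
    × closes — contains both b and !b.
  branch 2 (add ((!c && (b || b)) -> d)):
    ((!c && (b || b)) -> d): β-rule — branch into !(!c && (b || b))  //  d.
      branch 2.1 (add !(!c && (b || b))):
        !(!c && (b || b)): β-rule — branch into !!c  //  !(b || b).
          branch 2.1.1 (add !!c):
            ○ open, literals {a=1, b=1, c=1}.
          branch 2.1.2 (add !(b || b)):
            !(b || b): α-rule — add !b, !b.
            × closes — contains both b and !b.
      branch 2.2 (add d):
        ○ open, literals {a=1, b=1, c=1, d=1}.
2 branches closed, 2 open.
Each open branch fixes some atoms; the unmentioned ones are free. Counting distinct full assignments: branch {a=1, b=1, c=1} (d, e) contributes 4 new; branch {a=1, b=1, c=1, d=1} (e) contributes 0 new. Total: 4.

4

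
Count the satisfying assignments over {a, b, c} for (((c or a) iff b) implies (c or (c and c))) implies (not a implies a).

5

Initial set: {T ((((c or a) iff b) implies (c or (c and c))) implies (not a implies a))}.
T ((((c or a) iff b) implies (c or (c and c))) implies (not a implies a)): β-rule — branch into F (((c or a) iff b) implies (c or (c and c)))  //  T (not a implies a).
  branch 1 (add F (((c or a) iff b) implies (c or (c and c)))):
    F (((c or a) iff b) implies (c or (c and c))): α-rule — add T ((c or a) iff b), F (c or (c and c)).
    F (c or (c and c)): α-rule — add F c, F (c and c).
    T ((c or a) iff b): β-rule — branch into T (c or a), T b  //  F (c or a), F b.
      branch 1.1 (add T (c or a), T b):
        F (c and c): β-rule — branch into F c  //  F c.
          branch 1.1.1 (add F c):
            T (c or a): β-rule — branch into T c  //  T a.
              branch 1.1.1.1 (add T c):
                × closes — contains both c and not c.
              branch 1.1.1.2 (add T a):
                ○ open, literals {a=T, b=T, c=F}.
          branch 1.1.2 (add F c):
            T (c or a): β-rule — branch into T c  //  T a.
              branch 1.1.2.1 (add T c):
                × closes — contains both c and not c.
              branch 1.1.2.2 (add T a):
                ○ open, literals {a=T, b=T, c=F}.
      branch 1.2 (add F (c or a), F b):
        F (c or a): α-rule — add F c, F a.
        F (c and c): β-rule — branch into F c  //  F c.
          branch 1.2.1 (add F c):
            ○ open, literals {a=F, b=F, c=F}.
          branch 1.2.2 (add F c):
            ○ open, literals {a=F, b=F, c=F}.
  branch 2 (add T (not a implies a)):
    T (not a implies a): β-rule — branch into F not a  //  T a.
      branch 2.1 (add F not a):
        ○ open, literals {a=T}.
      branch 2.2 (add T a):
        ○ open, literals {a=T}.
2 branches closed, 6 open.
Each open branch fixes some atoms; the unmentioned ones are free. Counting distinct full assignments: branch {a=T, b=T, c=F} (none free) contributes 1 new; branch {a=T, b=T, c=F} (none free) contributes 0 new; branch {a=F, b=F, c=F} (none free) contributes 1 new; branch {a=F, b=F, c=F} (none free) contributes 0 new; branch {a=T} (b, c) contributes 3 new; branch {a=T} (b, c) contributes 0 new. Total: 5.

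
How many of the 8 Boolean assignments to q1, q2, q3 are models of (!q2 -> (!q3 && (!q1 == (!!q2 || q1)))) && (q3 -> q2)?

Initial set: {((!q2 -> (!q3 && (!q1 == (!!q2 || q1)))) && (q3 -> q2))}.
((!q2 -> (!q3 && (!q1 == (!!q2 || q1)))) && (q3 -> q2)): α-rule — add (!q2 -> (!q3 && (!q1 == (!!q2 || q1)))), (q3 -> q2).
(!q2 -> (!q3 && (!q1 == (!!q2 || q1)))): β-rule — branch into !!q2  //  (!q3 && (!q1 == (!!q2 || q1))).
  branch 1 (add !!q2):
    (q3 -> q2): β-rule — branch into !q3  //  q2.
      branch 1.1 (add !q3):
        ○ open, literals {q2=1, q3=0}.
      branch 1.2 (add q2):
        ○ open, literals {q2=1}.
  branch 2 (add (!q3 && (!q1 == (!!q2 || q1)))):
    (!q3 && (!q1 == (!!q2 || q1))): α-rule — add !q3, (!q1 == (!!q2 || q1)).
    (q3 -> q2): β-rule — branch into !q3  //  q2.
      branch 2.1 (add !q3):
        (!q1 == (!!q2 || q1)): β-rule — branch into !q1, (!!q2 || q1)  //  !!q1, !(!!q2 || q1).
          branch 2.1.1 (add !q1, (!!q2 || q1)):
            (!!q2 || q1): β-rule — branch into !!q2  //  q1.
              branch 2.1.1.1 (add !!q2):
                !!q2: drop double negation, giving q2.
                ○ open, literals {q1=0, q2=1, q3=0}.
              branch 2.1.1.2 (add q1):
                × closes — contains both q1 and !q1.
          branch 2.1.2 (add !!q1, !(!!q2 || q1)):
            !(!!q2 || q1): α-rule — add !!!q2, !q1.
            × closes — contains both q1 and !q1.
      branch 2.2 (add q2):
        (!q1 == (!!q2 || q1)): β-rule — branch into !q1, (!!q2 || q1)  //  !!q1, !(!!q2 || q1).
          branch 2.2.1 (add !q1, (!!q2 || q1)):
            (!!q2 || q1): β-rule — branch into !!q2  //  q1.
              branch 2.2.1.1 (add !!q2):
                !!q2: drop double negation, giving q2.
                ○ open, literals {q1=0, q2=1, q3=0}.
              branch 2.2.1.2 (add q1):
                × closes — contains both q1 and !q1.
          branch 2.2.2 (add !!q1, !(!!q2 || q1)):
            !(!!q2 || q1): α-rule — add !!!q2, !q1.
            × closes — contains both q1 and !q1.
4 branches closed, 4 open.
Each open branch fixes some atoms; the unmentioned ones are free. Counting distinct full assignments: branch {q2=1, q3=0} (q1) contributes 2 new; branch {q2=1} (q1, q3) contributes 2 new; branch {q1=0, q2=1, q3=0} (none free) contributes 0 new; branch {q1=0, q2=1, q3=0} (none free) contributes 0 new. Total: 4.

4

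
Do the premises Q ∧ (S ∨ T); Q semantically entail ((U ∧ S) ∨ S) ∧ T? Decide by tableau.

Initial set: {(Q ∧ (S ∨ T)); Q; ¬(((U ∧ S) ∨ S) ∧ T)}.
(Q ∧ (S ∨ T)): α-rule — add Q, (S ∨ T).
¬(((U ∧ S) ∨ S) ∧ T): β-rule — branch into ¬((U ∧ S) ∨ S)  //  ¬T.
  branch 1 (add ¬((U ∧ S) ∨ S)):
    ¬((U ∧ S) ∨ S): α-rule — add ¬(U ∧ S), ¬S.
    (S ∨ T): β-rule — branch into S  //  T.
      branch 1.1 (add S):
        × closes — contains both S and ¬S.
      branch 1.2 (add T):
        ¬(U ∧ S): β-rule — branch into ¬U  //  ¬S.
          branch 1.2.1 (add ¬U):
            ○ open, literals {Q=T, S=F, T=T, U=F}.
          branch 1.2.2 (add ¬S):
            ○ open, literals {Q=T, S=F, T=T}.
  branch 2 (add ¬T):
    (S ∨ T): β-rule — branch into S  //  T.
      branch 2.1 (add S):
        ○ open, literals {Q=T, S=T, T=F}.
      branch 2.2 (add T):
        × closes — contains both T and ¬T.
2 branches closed, 3 open.
An open branch gives a countermodel: Q=T, S=F, T=T, U=F (unmentioned atoms arbitrary); the premises hold there but the conclusion fails.

No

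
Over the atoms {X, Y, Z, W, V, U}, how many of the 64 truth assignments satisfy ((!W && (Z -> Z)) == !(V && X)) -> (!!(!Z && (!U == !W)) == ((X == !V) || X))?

Initial set: {(((!W && (Z -> Z)) == !(V && X)) -> (!!(!Z && (!U == !W)) == ((X == !V) || X)))}.
(((!W && (Z -> Z)) == !(V && X)) -> (!!(!Z && (!U == !W)) == ((X == !V) || X))): β-rule — branch into !((!W && (Z -> Z)) == !(V && X))  //  (!!(!Z && (!U == !W)) == ((X == !V) || X)).
  branch 1 (add !((!W && (Z -> Z)) == !(V && X))):
    !((!W && (Z -> Z)) == !(V && X)): β-rule — branch into (!W && (Z -> Z)), !!(V && X)  //  !(!W && (Z -> Z)), !(V && X).
      branch 1.1 (add (!W && (Z -> Z)), !!(V && X)):
        (!W && (Z -> Z)): α-rule — add !W, (Z -> Z).
        !!(V && X): α-rule — add V, X.
        (Z -> Z): β-rule — branch into !Z  //  Z.
          branch 1.1.1 (add !Z):
            ○ open, literals {V=true, W=false, X=true, Z=false}.
          branch 1.1.2 (add Z):
            ○ open, literals {V=true, W=false, X=true, Z=true}.
      branch 1.2 (add !(!W && (Z -> Z)), !(V && X)):
        !(!W && (Z -> Z)): β-rule — branch into !!W  //  !(Z -> Z).
          branch 1.2.1 (add !!W):
            !(V && X): β-rule — branch into !V  //  !X.
              branch 1.2.1.1 (add !V):
                ○ open, literals {V=false, W=true}.
              branch 1.2.1.2 (add !X):
                ○ open, literals {W=true, X=false}.
          branch 1.2.2 (add !(Z -> Z)):
            !(Z -> Z): α-rule — add Z, !Z.
            × closes — contains both Z and !Z.
  branch 2 (add (!!(!Z && (!U == !W)) == ((X == !V) || X))):
    (!!(!Z && (!U == !W)) == ((X == !V) || X)): β-rule — branch into !!(!Z && (!U == !W)), ((X == !V) || X)  //  !!!(!Z && (!U == !W)), !((X == !V) || X).
      branch 2.1 (add !!(!Z && (!U == !W)), ((X == !V) || X)):
        !!(!Z && (!U == !W)): drop double negation, giving (!Z && (!U == !W)).
        (!Z && (!U == !W)): α-rule — add !Z, (!U == !W).
        ((X == !V) || X): β-rule — branch into (X == !V)  //  X.
          branch 2.1.1 (add (X == !V)):
            (!U == !W): β-rule — branch into !U, !W  //  !!U, !!W.
              branch 2.1.1.1 (add !U, !W):
                (X == !V): β-rule — branch into X, !V  //  !X, !!V.
                  branch 2.1.1.1.1 (add X, !V):
                    ○ open, literals {U=false, V=false, W=false, X=true, Z=false}.
                  branch 2.1.1.1.2 (add !X, !!V):
                    ○ open, literals {U=false, V=true, W=false, X=false, Z=false}.
              branch 2.1.1.2 (add !!U, !!W):
                (X == !V): β-rule — branch into X, !V  //  !X, !!V.
                  branch 2.1.1.2.1 (add X, !V):
                    ○ open, literals {U=true, V=false, W=true, X=true, Z=false}.
                  branch 2.1.1.2.2 (add !X, !!V):
                    ○ open, literals {U=true, V=true, W=true, X=false, Z=false}.
          branch 2.1.2 (add X):
            (!U == !W): β-rule — branch into !U, !W  //  !!U, !!W.
              branch 2.1.2.1 (add !U, !W):
                ○ open, literals {U=false, W=false, X=true, Z=false}.
              branch 2.1.2.2 (add !!U, !!W):
                ○ open, literals {U=true, W=true, X=true, Z=false}.
      branch 2.2 (add !!!(!Z && (!U == !W)), !((X == !V) || X)):
        !!!(!Z && (!U == !W)): drop double negation, giving !(!Z && (!U == !W)).
        !((X == !V) || X): α-rule — add !(X == !V), !X.
        !(!Z && (!U == !W)): β-rule — branch into !!Z  //  !(!U == !W).
          branch 2.2.1 (add !!Z):
            !(X == !V): β-rule — branch into X, !!V  //  !X, !V.
              branch 2.2.1.1 (add X, !!V):
                × closes — contains both X and !X.
              branch 2.2.1.2 (add !X, !V):
                ○ open, literals {V=false, X=false, Z=true}.
          branch 2.2.2 (add !(!U == !W)):
            !(X == !V): β-rule — branch into X, !!V  //  !X, !V.
              branch 2.2.2.1 (add X, !!V):
                × closes — contains both X and !X.
              branch 2.2.2.2 (add !X, !V):
                !(!U == !W): β-rule — branch into !U, !!W  //  !!U, !W.
                  branch 2.2.2.2.1 (add !U, !!W):
                    ○ open, literals {U=false, V=false, W=true, X=false}.
                  branch 2.2.2.2.2 (add !!U, !W):
                    ○ open, literals {U=true, V=false, W=false, X=false}.
3 branches closed, 13 open.
Each open branch fixes some atoms; the unmentioned ones are free. Counting distinct full assignments: branch {V=true, W=false, X=true, Z=false} (Y, U) contributes 4 new; branch {V=true, W=false, X=true, Z=true} (Y, U) contributes 4 new; branch {V=false, W=true} (X, Y, Z, U) contributes 16 new; branch {W=true, X=false} (Y, Z, V, U) contributes 8 new; branch {U=false, V=false, W=false, X=true, Z=false} (Y) contributes 2 new; branch {U=false, V=true, W=false, X=false, Z=false} (Y) contributes 2 new; branch {U=true, V=false, W=true, X=true, Z=false} (Y) contributes 0 new; branch {U=true, V=true, W=true, X=false, Z=false} (Y) contributes 0 new; branch {U=false, W=false, X=true, Z=false} (Y, V) contributes 0 new; branch {U=true, W=true, X=true, Z=false} (Y, V) contributes 2 new; branch {V=false, X=false, Z=true} (Y, W, U) contributes 4 new; branch {U=false, V=false, W=true, X=false} (Y, Z) contributes 0 new; branch {U=true, V=false, W=false, X=false} (Y, Z) contributes 2 new. Total: 44.

44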